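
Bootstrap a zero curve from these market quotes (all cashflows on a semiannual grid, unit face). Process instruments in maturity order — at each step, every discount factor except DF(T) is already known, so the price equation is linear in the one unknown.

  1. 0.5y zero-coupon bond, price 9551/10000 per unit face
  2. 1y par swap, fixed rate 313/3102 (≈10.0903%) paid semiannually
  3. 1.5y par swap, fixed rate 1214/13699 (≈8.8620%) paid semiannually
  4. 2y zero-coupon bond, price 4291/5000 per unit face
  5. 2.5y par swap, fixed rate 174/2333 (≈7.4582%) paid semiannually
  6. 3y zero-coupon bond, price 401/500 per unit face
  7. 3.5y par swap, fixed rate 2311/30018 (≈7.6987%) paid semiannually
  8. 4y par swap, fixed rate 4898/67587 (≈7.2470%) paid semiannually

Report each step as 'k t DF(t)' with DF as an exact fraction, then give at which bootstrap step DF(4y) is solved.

1 1/2 9551/10000
2 1 9061/10000
3 3/2 4393/5000
4 2 4291/5000
5 5/2 8347/10000
6 3 401/500
7 7/2 7689/10000
8 4 7551/10000
DF(4y) is solved at step 8

step 1 [0.5y] zero: DF = P = 9551/10000 ≈ 0.955100
step 2 [1y] swap r/2=313/6204: DF=(1 − 313/6204·(0.955100))/(1+313/6204) = 9061/10000 ≈ 0.906100
step 3 [1.5y] swap r/2=607/13699: DF=(1 − 607/13699·(0.955100+0.906100))/(1+607/13699) = 4393/5000 ≈ 0.878600
step 4 [2y] zero: DF = P = 4291/5000 ≈ 0.858200
step 5 [2.5y] swap r/2=87/2333: DF=(1 − 87/2333·(0.955100+0.906100+0.878600+0.858200))/(1+87/2333) = 8347/10000 ≈ 0.834700
step 6 [3y] zero: DF = P = 401/500 ≈ 0.802000
step 7 [3.5y] swap r/2=2311/60036: DF=(1 − 2311/60036·(0.955100+0.906100+0.878600+0.858200+0.834700+0.802000))/(1+2311/60036) = 7689/10000 ≈ 0.768900
step 8 [4y] swap r/2=2449/67587: DF=(1 − 2449/67587·(0.955100+0.906100+0.878600+0.858200+0.834700+0.802000+0.768900))/(1+2449/67587) = 7551/10000 ≈ 0.755100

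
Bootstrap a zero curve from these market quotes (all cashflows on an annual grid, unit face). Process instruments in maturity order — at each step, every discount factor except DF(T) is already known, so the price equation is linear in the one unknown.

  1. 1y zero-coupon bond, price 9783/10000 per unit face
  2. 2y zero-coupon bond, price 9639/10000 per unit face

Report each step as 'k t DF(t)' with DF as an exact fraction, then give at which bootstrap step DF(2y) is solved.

step 1 [1y] zero: DF = P = 9783/10000 ≈ 0.978300
step 2 [2y] zero: DF = P = 9639/10000 ≈ 0.963900

1 1 9783/10000
2 2 9639/10000
DF(2y) is solved at step 2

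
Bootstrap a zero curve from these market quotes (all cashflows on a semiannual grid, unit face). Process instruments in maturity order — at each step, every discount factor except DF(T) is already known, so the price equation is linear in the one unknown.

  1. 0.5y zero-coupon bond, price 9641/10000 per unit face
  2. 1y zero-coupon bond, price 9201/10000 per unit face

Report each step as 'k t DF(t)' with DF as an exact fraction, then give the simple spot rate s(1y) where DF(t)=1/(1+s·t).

1 1/2 9641/10000
2 1 9201/10000
s(1y) = (1/(9201/10000) − 1)/(1) = 799/9201 ≈ 8.6838%

step 1 [0.5y] zero: DF = P = 9641/10000 ≈ 0.964100
step 2 [1y] zero: DF = P = 9201/10000 ≈ 0.920100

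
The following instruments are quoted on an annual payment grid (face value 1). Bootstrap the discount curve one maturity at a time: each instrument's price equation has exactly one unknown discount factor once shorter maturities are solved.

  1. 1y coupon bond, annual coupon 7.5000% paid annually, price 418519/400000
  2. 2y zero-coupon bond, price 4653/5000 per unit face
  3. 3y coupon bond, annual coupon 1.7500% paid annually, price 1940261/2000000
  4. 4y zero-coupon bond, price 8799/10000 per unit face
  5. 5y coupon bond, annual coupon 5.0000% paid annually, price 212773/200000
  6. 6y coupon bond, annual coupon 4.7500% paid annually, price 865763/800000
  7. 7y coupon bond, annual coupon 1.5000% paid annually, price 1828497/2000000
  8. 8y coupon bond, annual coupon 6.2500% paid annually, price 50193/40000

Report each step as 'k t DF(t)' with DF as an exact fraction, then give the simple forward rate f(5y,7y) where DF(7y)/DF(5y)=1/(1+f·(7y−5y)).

step 1 [1y] bond c/1=3/40: DF=(418519/400000 − 3/40·(0))/(1+3/40) = 9733/10000 ≈ 0.973300
step 2 [2y] zero: DF = P = 4653/5000 ≈ 0.930600
step 3 [3y] bond c/1=7/400: DF=(1940261/2000000 − 7/400·(0.973300+0.930600))/(1+7/400) = 9207/10000 ≈ 0.920700
step 4 [4y] zero: DF = P = 8799/10000 ≈ 0.879900
step 5 [5y] bond c/1=1/20: DF=(212773/200000 − 1/20·(0.973300+0.930600+0.920700+0.879900))/(1+1/20) = 523/625 ≈ 0.836800
step 6 [6y] bond c/1=19/400: DF=(865763/800000 − 19/400·(0.973300+0.930600+0.920700+0.879900+0.836800))/(1+19/400) = 517/625 ≈ 0.827200
step 7 [7y] bond c/1=3/200: DF=(1828497/2000000 − 3/200·(0.973300+0.930600+0.920700+0.879900+0.836800+0.827200))/(1+3/200) = 4107/5000 ≈ 0.821400
step 8 [8y] bond c/1=1/16: DF=(50193/40000 − 1/16·(0.973300+0.930600+0.920700+0.879900+0.836800+0.827200+0.821400))/(1+1/16) = 8169/10000 ≈ 0.816900

1 1 9733/10000
2 2 4653/5000
3 3 9207/10000
4 4 8799/10000
5 5 523/625
6 6 517/625
7 7 4107/5000
8 8 8169/10000
f(5y,7y) = ((523/625)/(4107/5000) − 1)/(2) = 77/8214 ≈ 0.9374%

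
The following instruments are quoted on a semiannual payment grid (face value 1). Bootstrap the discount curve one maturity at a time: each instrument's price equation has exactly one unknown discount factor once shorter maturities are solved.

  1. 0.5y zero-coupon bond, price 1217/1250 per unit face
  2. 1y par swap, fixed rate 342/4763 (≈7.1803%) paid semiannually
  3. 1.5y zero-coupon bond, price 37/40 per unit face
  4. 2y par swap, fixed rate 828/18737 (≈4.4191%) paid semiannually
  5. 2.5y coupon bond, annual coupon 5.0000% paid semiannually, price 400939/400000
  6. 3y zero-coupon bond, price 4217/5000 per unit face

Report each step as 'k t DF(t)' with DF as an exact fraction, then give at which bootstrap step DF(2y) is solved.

1 1/2 1217/1250
2 1 2329/2500
3 3/2 37/40
4 2 2293/2500
5 5/2 1773/2000
6 3 4217/5000
DF(2y) is solved at step 4

step 1 [0.5y] zero: DF = P = 1217/1250 ≈ 0.973600
step 2 [1y] swap r/2=171/4763: DF=(1 − 171/4763·(0.973600))/(1+171/4763) = 2329/2500 ≈ 0.931600
step 3 [1.5y] zero: DF = P = 37/40 ≈ 0.925000
step 4 [2y] swap r/2=414/18737: DF=(1 − 414/18737·(0.973600+0.931600+0.925000))/(1+414/18737) = 2293/2500 ≈ 0.917200
step 5 [2.5y] bond c/2=1/40: DF=(400939/400000 − 1/40·(0.973600+0.931600+0.925000+0.917200))/(1+1/40) = 1773/2000 ≈ 0.886500
step 6 [3y] zero: DF = P = 4217/5000 ≈ 0.843400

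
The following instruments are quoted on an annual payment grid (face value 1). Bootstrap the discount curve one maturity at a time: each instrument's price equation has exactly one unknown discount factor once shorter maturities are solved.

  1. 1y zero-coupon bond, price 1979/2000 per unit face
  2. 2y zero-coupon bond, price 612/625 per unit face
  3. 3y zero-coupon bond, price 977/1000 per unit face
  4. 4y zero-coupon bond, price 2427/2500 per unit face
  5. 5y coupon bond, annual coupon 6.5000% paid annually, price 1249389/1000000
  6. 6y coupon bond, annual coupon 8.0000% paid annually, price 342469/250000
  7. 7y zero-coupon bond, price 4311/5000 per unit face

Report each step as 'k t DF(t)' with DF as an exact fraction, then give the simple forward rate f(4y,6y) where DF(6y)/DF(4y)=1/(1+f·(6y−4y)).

1 1 1979/2000
2 2 612/625
3 3 977/1000
4 4 2427/2500
5 5 9341/10000
6 6 9091/10000
7 7 4311/5000
f(4y,6y) = ((2427/2500)/(9091/10000) − 1)/(2) = 617/18182 ≈ 3.3935%

step 1 [1y] zero: DF = P = 1979/2000 ≈ 0.989500
step 2 [2y] zero: DF = P = 612/625 ≈ 0.979200
step 3 [3y] zero: DF = P = 977/1000 ≈ 0.977000
step 4 [4y] zero: DF = P = 2427/2500 ≈ 0.970800
step 5 [5y] bond c/1=13/200: DF=(1249389/1000000 − 13/200·(0.989500+0.979200+0.977000+0.970800))/(1+13/200) = 9341/10000 ≈ 0.934100
step 6 [6y] bond c/1=2/25: DF=(342469/250000 − 2/25·(0.989500+0.979200+0.977000+0.970800+0.934100))/(1+2/25) = 9091/10000 ≈ 0.909100
step 7 [7y] zero: DF = P = 4311/5000 ≈ 0.862200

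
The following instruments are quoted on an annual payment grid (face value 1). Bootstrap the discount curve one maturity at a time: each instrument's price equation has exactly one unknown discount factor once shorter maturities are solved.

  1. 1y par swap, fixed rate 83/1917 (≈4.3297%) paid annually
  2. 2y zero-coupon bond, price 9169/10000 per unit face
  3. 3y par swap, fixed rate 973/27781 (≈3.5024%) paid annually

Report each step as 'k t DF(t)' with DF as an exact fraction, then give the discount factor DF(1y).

1 1 1917/2000
2 2 9169/10000
3 3 9027/10000
DF(1y) = 1917/2000 ≈ 0.958500

step 1 [1y] swap r/1=83/1917: DF=(1 − 83/1917·(0))/(1+83/1917) = 1917/2000 ≈ 0.958500
step 2 [2y] zero: DF = P = 9169/10000 ≈ 0.916900
step 3 [3y] swap r/1=973/27781: DF=(1 − 973/27781·(0.958500+0.916900))/(1+973/27781) = 9027/10000 ≈ 0.902700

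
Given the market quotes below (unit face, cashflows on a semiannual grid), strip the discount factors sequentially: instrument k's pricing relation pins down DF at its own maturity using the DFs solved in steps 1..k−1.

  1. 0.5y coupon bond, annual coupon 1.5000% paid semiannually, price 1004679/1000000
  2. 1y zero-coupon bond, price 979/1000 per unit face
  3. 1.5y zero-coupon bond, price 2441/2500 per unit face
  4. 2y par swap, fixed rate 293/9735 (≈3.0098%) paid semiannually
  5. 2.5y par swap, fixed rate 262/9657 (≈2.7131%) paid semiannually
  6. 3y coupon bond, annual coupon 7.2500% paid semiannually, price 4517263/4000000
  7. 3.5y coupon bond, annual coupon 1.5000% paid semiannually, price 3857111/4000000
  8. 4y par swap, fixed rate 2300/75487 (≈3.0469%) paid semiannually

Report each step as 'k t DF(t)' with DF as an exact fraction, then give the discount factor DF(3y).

1 1/2 2493/2500
2 1 979/1000
3 3/2 2441/2500
4 2 4707/5000
5 5/2 1869/2000
6 3 9209/10000
7 7/2 9143/10000
8 4 177/200
DF(3y) = 9209/10000 ≈ 0.920900

step 1 [0.5y] bond c/2=3/400: DF=(1004679/1000000 − 3/400·(0))/(1+3/400) = 2493/2500 ≈ 0.997200
step 2 [1y] zero: DF = P = 979/1000 ≈ 0.979000
step 3 [1.5y] zero: DF = P = 2441/2500 ≈ 0.976400
step 4 [2y] swap r/2=293/19470: DF=(1 − 293/19470·(0.997200+0.979000+0.976400))/(1+293/19470) = 4707/5000 ≈ 0.941400
step 5 [2.5y] swap r/2=131/9657: DF=(1 − 131/9657·(0.997200+0.979000+0.976400+0.941400))/(1+131/9657) = 1869/2000 ≈ 0.934500
step 6 [3y] bond c/2=29/800: DF=(4517263/4000000 − 29/800·(0.997200+0.979000+0.976400+0.941400+0.934500))/(1+29/800) = 9209/10000 ≈ 0.920900
step 7 [3.5y] bond c/2=3/400: DF=(3857111/4000000 − 3/400·(0.997200+0.979000+0.976400+0.941400+0.934500+0.920900))/(1+3/400) = 9143/10000 ≈ 0.914300
step 8 [4y] swap r/2=1150/75487: DF=(1 − 1150/75487·(0.997200+0.979000+0.976400+0.941400+0.934500+0.920900+0.914300))/(1+1150/75487) = 177/200 ≈ 0.885000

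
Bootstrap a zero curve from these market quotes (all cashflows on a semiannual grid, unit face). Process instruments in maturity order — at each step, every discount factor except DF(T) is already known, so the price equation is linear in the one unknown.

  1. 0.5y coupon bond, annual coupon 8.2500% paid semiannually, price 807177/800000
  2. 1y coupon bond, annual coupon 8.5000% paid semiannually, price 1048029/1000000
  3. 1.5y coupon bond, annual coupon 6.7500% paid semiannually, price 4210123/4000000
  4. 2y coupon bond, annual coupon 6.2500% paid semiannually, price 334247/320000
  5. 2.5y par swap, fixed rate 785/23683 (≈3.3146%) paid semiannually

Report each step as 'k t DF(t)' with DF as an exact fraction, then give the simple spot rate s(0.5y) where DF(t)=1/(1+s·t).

step 1 [0.5y] bond c/2=33/800: DF=(807177/800000 − 33/800·(0))/(1+33/800) = 969/1000 ≈ 0.969000
step 2 [1y] bond c/2=17/400: DF=(1048029/1000000 − 17/400·(0.969000))/(1+17/400) = 4829/5000 ≈ 0.965800
step 3 [1.5y] bond c/2=27/800: DF=(4210123/4000000 − 27/800·(0.969000+0.965800))/(1+27/800) = 191/200 ≈ 0.955000
step 4 [2y] bond c/2=1/32: DF=(334247/320000 − 1/32·(0.969000+0.965800+0.955000))/(1+1/32) = 9253/10000 ≈ 0.925300
step 5 [2.5y] swap r/2=785/47366: DF=(1 − 785/47366·(0.969000+0.965800+0.955000+0.925300))/(1+785/47366) = 1843/2000 ≈ 0.921500

1 1/2 969/1000
2 1 4829/5000
3 3/2 191/200
4 2 9253/10000
5 5/2 1843/2000
s(0.5y) = (1/(969/1000) − 1)/(1/2) = 62/969 ≈ 6.3983%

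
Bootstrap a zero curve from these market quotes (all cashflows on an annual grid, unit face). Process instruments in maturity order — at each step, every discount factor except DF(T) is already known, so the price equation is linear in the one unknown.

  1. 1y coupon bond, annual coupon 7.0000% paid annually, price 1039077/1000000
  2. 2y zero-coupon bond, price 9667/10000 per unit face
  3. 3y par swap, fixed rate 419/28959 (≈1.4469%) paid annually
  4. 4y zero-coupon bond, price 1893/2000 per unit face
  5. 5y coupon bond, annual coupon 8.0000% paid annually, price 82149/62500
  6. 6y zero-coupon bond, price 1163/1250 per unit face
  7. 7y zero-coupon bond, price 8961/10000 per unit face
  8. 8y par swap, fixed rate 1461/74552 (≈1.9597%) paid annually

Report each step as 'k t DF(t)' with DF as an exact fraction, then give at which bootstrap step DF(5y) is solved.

step 1 [1y] bond c/1=7/100: DF=(1039077/1000000 − 7/100·(0))/(1+7/100) = 9711/10000 ≈ 0.971100
step 2 [2y] zero: DF = P = 9667/10000 ≈ 0.966700
step 3 [3y] swap r/1=419/28959: DF=(1 − 419/28959·(0.971100+0.966700))/(1+419/28959) = 9581/10000 ≈ 0.958100
step 4 [4y] zero: DF = P = 1893/2000 ≈ 0.946500
step 5 [5y] bond c/1=2/25: DF=(82149/62500 − 2/25·(0.971100+0.966700+0.958100+0.946500))/(1+2/25) = 2331/2500 ≈ 0.932400
step 6 [6y] zero: DF = P = 1163/1250 ≈ 0.930400
step 7 [7y] zero: DF = P = 8961/10000 ≈ 0.896100
step 8 [8y] swap r/1=1461/74552: DF=(1 − 1461/74552·(0.971100+0.966700+0.958100+0.946500+0.932400+0.930400+0.896100))/(1+1461/74552) = 8539/10000 ≈ 0.853900

1 1 9711/10000
2 2 9667/10000
3 3 9581/10000
4 4 1893/2000
5 5 2331/2500
6 6 1163/1250
7 7 8961/10000
8 8 8539/10000
DF(5y) is solved at step 5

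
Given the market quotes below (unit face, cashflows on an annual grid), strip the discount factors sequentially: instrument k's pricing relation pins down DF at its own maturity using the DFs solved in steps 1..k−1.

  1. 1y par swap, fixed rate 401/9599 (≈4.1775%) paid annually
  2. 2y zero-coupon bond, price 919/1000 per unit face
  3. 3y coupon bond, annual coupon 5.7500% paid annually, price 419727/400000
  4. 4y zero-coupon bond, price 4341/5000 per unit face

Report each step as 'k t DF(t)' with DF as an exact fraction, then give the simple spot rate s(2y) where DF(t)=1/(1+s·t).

1 1 9599/10000
2 2 919/1000
3 3 8901/10000
4 4 4341/5000
s(2y) = (1/(919/1000) − 1)/(2) = 81/1838 ≈ 4.4070%

step 1 [1y] swap r/1=401/9599: DF=(1 − 401/9599·(0))/(1+401/9599) = 9599/10000 ≈ 0.959900
step 2 [2y] zero: DF = P = 919/1000 ≈ 0.919000
step 3 [3y] bond c/1=23/400: DF=(419727/400000 − 23/400·(0.959900+0.919000))/(1+23/400) = 8901/10000 ≈ 0.890100
step 4 [4y] zero: DF = P = 4341/5000 ≈ 0.868200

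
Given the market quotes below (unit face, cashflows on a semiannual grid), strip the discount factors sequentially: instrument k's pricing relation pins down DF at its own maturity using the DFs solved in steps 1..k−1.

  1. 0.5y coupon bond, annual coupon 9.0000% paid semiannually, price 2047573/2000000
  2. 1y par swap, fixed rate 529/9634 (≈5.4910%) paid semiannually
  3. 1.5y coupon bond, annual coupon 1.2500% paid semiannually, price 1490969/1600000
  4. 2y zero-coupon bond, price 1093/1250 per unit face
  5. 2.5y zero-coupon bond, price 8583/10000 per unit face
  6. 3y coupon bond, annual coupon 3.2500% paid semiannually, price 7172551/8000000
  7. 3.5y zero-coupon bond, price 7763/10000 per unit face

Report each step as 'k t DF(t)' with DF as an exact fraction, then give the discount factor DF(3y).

step 1 [0.5y] bond c/2=9/200: DF=(2047573/2000000 − 9/200·(0))/(1+9/200) = 9797/10000 ≈ 0.979700
step 2 [1y] swap r/2=529/19268: DF=(1 − 529/19268·(0.979700))/(1+529/19268) = 9471/10000 ≈ 0.947100
step 3 [1.5y] bond c/2=1/160: DF=(1490969/1600000 − 1/160·(0.979700+0.947100))/(1+1/160) = 9141/10000 ≈ 0.914100
step 4 [2y] zero: DF = P = 1093/1250 ≈ 0.874400
step 5 [2.5y] zero: DF = P = 8583/10000 ≈ 0.858300
step 6 [3y] bond c/2=13/800: DF=(7172551/8000000 − 13/800·(0.979700+0.947100+0.914100+0.874400+0.858300))/(1+13/800) = 8091/10000 ≈ 0.809100
step 7 [3.5y] zero: DF = P = 7763/10000 ≈ 0.776300

1 1/2 9797/10000
2 1 9471/10000
3 3/2 9141/10000
4 2 1093/1250
5 5/2 8583/10000
6 3 8091/10000
7 7/2 7763/10000
DF(3y) = 8091/10000 ≈ 0.809100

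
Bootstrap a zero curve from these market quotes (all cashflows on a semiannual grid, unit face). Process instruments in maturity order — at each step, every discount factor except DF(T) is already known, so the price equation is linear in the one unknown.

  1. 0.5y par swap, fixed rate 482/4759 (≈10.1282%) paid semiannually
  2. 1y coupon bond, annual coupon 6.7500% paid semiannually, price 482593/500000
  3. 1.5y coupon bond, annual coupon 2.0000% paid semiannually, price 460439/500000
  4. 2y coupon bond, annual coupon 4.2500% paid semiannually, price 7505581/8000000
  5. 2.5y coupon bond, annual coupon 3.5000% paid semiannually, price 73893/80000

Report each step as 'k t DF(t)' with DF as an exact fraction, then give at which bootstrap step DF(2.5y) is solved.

step 1 [0.5y] swap r/2=241/4759: DF=(1 − 241/4759·(0))/(1+241/4759) = 4759/5000 ≈ 0.951800
step 2 [1y] bond c/2=27/800: DF=(482593/500000 − 27/800·(0.951800))/(1+27/800) = 4513/5000 ≈ 0.902600
step 3 [1.5y] bond c/2=1/100: DF=(460439/500000 − 1/100·(0.951800+0.902600))/(1+1/100) = 4467/5000 ≈ 0.893400
step 4 [2y] bond c/2=17/800: DF=(7505581/8000000 − 17/800·(0.951800+0.902600+0.893400))/(1+17/800) = 1723/2000 ≈ 0.861500
step 5 [2.5y] bond c/2=7/400: DF=(73893/80000 − 7/400·(0.951800+0.902600+0.893400+0.861500))/(1+7/400) = 8457/10000 ≈ 0.845700

1 1/2 4759/5000
2 1 4513/5000
3 3/2 4467/5000
4 2 1723/2000
5 5/2 8457/10000
DF(2.5y) is solved at step 5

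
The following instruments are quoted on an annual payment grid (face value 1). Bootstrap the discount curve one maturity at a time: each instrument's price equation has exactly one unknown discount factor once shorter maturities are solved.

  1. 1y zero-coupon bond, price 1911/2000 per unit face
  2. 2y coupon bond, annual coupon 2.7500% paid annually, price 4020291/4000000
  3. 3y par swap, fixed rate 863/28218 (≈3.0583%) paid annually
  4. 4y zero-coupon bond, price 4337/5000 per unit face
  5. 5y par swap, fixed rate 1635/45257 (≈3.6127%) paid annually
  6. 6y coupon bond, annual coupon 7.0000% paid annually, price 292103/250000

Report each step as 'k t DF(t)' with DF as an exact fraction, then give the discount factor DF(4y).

step 1 [1y] zero: DF = P = 1911/2000 ≈ 0.955500
step 2 [2y] bond c/1=11/400: DF=(4020291/4000000 − 11/400·(0.955500))/(1+11/400) = 4763/5000 ≈ 0.952600
step 3 [3y] swap r/1=863/28218: DF=(1 − 863/28218·(0.955500+0.952600))/(1+863/28218) = 9137/10000 ≈ 0.913700
step 4 [4y] zero: DF = P = 4337/5000 ≈ 0.867400
step 5 [5y] swap r/1=1635/45257: DF=(1 − 1635/45257·(0.955500+0.952600+0.913700+0.867400))/(1+1635/45257) = 1673/2000 ≈ 0.836500
step 6 [6y] bond c/1=7/100: DF=(292103/250000 − 7/100·(0.955500+0.952600+0.913700+0.867400+0.836500))/(1+7/100) = 7959/10000 ≈ 0.795900

1 1 1911/2000
2 2 4763/5000
3 3 9137/10000
4 4 4337/5000
5 5 1673/2000
6 6 7959/10000
DF(4y) = 4337/5000 ≈ 0.867400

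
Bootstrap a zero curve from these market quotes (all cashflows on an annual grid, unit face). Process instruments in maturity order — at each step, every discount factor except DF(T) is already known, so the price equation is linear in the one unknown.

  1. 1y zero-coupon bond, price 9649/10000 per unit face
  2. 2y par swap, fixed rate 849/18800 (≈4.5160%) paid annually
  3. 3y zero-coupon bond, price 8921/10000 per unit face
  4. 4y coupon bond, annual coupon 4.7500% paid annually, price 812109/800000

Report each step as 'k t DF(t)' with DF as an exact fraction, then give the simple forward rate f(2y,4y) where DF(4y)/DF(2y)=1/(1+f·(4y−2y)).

1 1 9649/10000
2 2 9151/10000
3 3 8921/10000
4 4 4217/5000
f(2y,4y) = ((9151/10000)/(4217/5000) − 1)/(2) = 717/16868 ≈ 4.2507%

step 1 [1y] zero: DF = P = 9649/10000 ≈ 0.964900
step 2 [2y] swap r/1=849/18800: DF=(1 − 849/18800·(0.964900))/(1+849/18800) = 9151/10000 ≈ 0.915100
step 3 [3y] zero: DF = P = 8921/10000 ≈ 0.892100
step 4 [4y] bond c/1=19/400: DF=(812109/800000 − 19/400·(0.964900+0.915100+0.892100))/(1+19/400) = 4217/5000 ≈ 0.843400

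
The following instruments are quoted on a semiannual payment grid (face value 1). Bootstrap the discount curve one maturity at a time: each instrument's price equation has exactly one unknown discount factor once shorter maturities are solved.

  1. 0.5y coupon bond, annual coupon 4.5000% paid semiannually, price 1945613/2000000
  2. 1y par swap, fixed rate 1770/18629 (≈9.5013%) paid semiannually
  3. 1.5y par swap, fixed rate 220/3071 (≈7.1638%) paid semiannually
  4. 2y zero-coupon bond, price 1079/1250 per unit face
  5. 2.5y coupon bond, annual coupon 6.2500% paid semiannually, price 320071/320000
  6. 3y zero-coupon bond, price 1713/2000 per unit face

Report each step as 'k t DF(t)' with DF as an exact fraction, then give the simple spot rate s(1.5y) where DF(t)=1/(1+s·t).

step 1 [0.5y] bond c/2=9/400: DF=(1945613/2000000 − 9/400·(0))/(1+9/400) = 4757/5000 ≈ 0.951400
step 2 [1y] swap r/2=885/18629: DF=(1 − 885/18629·(0.951400))/(1+885/18629) = 1823/2000 ≈ 0.911500
step 3 [1.5y] swap r/2=110/3071: DF=(1 − 110/3071·(0.951400+0.911500))/(1+110/3071) = 901/1000 ≈ 0.901000
step 4 [2y] zero: DF = P = 1079/1250 ≈ 0.863200
step 5 [2.5y] bond c/2=1/32: DF=(320071/320000 − 1/32·(0.951400+0.911500+0.901000+0.863200))/(1+1/32) = 43/50 ≈ 0.860000
step 6 [3y] zero: DF = P = 1713/2000 ≈ 0.856500

1 1/2 4757/5000
2 1 1823/2000
3 3/2 901/1000
4 2 1079/1250
5 5/2 43/50
6 3 1713/2000
s(1.5y) = (1/(901/1000) − 1)/(3/2) = 66/901 ≈ 7.3252%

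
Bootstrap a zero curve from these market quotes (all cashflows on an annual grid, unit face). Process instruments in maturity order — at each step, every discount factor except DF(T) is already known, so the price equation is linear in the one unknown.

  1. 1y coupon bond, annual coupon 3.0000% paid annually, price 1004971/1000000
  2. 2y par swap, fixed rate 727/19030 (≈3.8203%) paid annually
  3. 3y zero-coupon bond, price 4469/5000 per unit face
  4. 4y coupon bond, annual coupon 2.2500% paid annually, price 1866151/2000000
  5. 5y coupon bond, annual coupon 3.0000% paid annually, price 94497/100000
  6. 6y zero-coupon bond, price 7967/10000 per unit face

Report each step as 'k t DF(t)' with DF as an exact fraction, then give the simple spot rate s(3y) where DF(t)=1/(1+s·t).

1 1 9757/10000
2 2 9273/10000
3 3 4469/5000
4 4 851/1000
5 5 507/625
6 6 7967/10000
s(3y) = (1/(4469/5000) − 1)/(3) = 177/4469 ≈ 3.9606%

step 1 [1y] bond c/1=3/100: DF=(1004971/1000000 − 3/100·(0))/(1+3/100) = 9757/10000 ≈ 0.975700
step 2 [2y] swap r/1=727/19030: DF=(1 − 727/19030·(0.975700))/(1+727/19030) = 9273/10000 ≈ 0.927300
step 3 [3y] zero: DF = P = 4469/5000 ≈ 0.893800
step 4 [4y] bond c/1=9/400: DF=(1866151/2000000 − 9/400·(0.975700+0.927300+0.893800))/(1+9/400) = 851/1000 ≈ 0.851000
step 5 [5y] bond c/1=3/100: DF=(94497/100000 − 3/100·(0.975700+0.927300+0.893800+0.851000))/(1+3/100) = 507/625 ≈ 0.811200
step 6 [6y] zero: DF = P = 7967/10000 ≈ 0.796700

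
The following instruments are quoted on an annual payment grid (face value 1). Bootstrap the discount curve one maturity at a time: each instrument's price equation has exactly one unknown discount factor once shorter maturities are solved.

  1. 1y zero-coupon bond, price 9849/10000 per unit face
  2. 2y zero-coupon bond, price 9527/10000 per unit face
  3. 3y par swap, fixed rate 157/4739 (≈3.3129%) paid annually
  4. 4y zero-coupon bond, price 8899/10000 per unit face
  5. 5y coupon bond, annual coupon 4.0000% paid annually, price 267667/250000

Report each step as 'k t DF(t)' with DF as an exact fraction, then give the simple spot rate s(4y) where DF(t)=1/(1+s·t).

1 1 9849/10000
2 2 9527/10000
3 3 4529/5000
4 4 8899/10000
5 5 8859/10000
s(4y) = (1/(8899/10000) − 1)/(4) = 1101/35596 ≈ 3.0930%

step 1 [1y] zero: DF = P = 9849/10000 ≈ 0.984900
step 2 [2y] zero: DF = P = 9527/10000 ≈ 0.952700
step 3 [3y] swap r/1=157/4739: DF=(1 − 157/4739·(0.984900+0.952700))/(1+157/4739) = 4529/5000 ≈ 0.905800
step 4 [4y] zero: DF = P = 8899/10000 ≈ 0.889900
step 5 [5y] bond c/1=1/25: DF=(267667/250000 − 1/25·(0.984900+0.952700+0.905800+0.889900))/(1+1/25) = 8859/10000 ≈ 0.885900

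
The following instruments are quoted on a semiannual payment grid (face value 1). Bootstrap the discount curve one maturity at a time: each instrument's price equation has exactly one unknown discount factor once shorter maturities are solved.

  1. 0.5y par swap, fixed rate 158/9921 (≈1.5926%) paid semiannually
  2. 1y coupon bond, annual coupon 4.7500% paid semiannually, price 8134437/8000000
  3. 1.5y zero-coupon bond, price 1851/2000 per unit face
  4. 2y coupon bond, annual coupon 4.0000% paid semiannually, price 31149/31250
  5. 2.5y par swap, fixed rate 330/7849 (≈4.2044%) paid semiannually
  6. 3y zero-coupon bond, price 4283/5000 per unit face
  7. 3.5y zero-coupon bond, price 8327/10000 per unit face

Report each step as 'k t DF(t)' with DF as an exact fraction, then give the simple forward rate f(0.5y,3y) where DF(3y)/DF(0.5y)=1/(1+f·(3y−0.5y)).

step 1 [0.5y] swap r/2=79/9921: DF=(1 − 79/9921·(0))/(1+79/9921) = 9921/10000 ≈ 0.992100
step 2 [1y] bond c/2=19/800: DF=(8134437/8000000 − 19/800·(0.992100))/(1+19/800) = 4851/5000 ≈ 0.970200
step 3 [1.5y] zero: DF = P = 1851/2000 ≈ 0.925500
step 4 [2y] bond c/2=1/50: DF=(31149/31250 − 1/50·(0.992100+0.970200+0.925500))/(1+1/50) = 4603/5000 ≈ 0.920600
step 5 [2.5y] swap r/2=165/7849: DF=(1 − 165/7849·(0.992100+0.970200+0.925500+0.920600))/(1+165/7849) = 901/1000 ≈ 0.901000
step 6 [3y] zero: DF = P = 4283/5000 ≈ 0.856600
step 7 [3.5y] zero: DF = P = 8327/10000 ≈ 0.832700

1 1/2 9921/10000
2 1 4851/5000
3 3/2 1851/2000
4 2 4603/5000
5 5/2 901/1000
6 3 4283/5000
7 7/2 8327/10000
f(0.5y,3y) = ((9921/10000)/(4283/5000) − 1)/(5/2) = 271/4283 ≈ 6.3273%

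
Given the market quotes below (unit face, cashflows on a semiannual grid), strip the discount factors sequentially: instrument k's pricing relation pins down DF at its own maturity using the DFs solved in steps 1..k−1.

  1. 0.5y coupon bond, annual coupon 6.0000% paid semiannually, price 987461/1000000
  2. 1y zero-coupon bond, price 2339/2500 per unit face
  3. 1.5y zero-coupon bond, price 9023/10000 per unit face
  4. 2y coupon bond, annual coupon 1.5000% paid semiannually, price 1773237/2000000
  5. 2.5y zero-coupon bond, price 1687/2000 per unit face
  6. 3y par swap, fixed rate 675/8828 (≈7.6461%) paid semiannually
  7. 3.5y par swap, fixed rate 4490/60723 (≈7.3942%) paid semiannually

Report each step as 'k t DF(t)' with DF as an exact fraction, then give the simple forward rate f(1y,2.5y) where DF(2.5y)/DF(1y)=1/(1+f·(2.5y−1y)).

step 1 [0.5y] bond c/2=3/100: DF=(987461/1000000 − 3/100·(0))/(1+3/100) = 9587/10000 ≈ 0.958700
step 2 [1y] zero: DF = P = 2339/2500 ≈ 0.935600
step 3 [1.5y] zero: DF = P = 9023/10000 ≈ 0.902300
step 4 [2y] bond c/2=3/400: DF=(1773237/2000000 − 3/400·(0.958700+0.935600+0.902300))/(1+3/400) = 537/625 ≈ 0.859200
step 5 [2.5y] zero: DF = P = 1687/2000 ≈ 0.843500
step 6 [3y] swap r/2=675/17656: DF=(1 − 675/17656·(0.958700+0.935600+0.902300+0.859200+0.843500))/(1+675/17656) = 319/400 ≈ 0.797500
step 7 [3.5y] swap r/2=2245/60723: DF=(1 − 2245/60723·(0.958700+0.935600+0.902300+0.859200+0.843500+0.797500))/(1+2245/60723) = 1551/2000 ≈ 0.775500

1 1/2 9587/10000
2 1 2339/2500
3 3/2 9023/10000
4 2 537/625
5 5/2 1687/2000
6 3 319/400
7 7/2 1551/2000
f(1y,2.5y) = ((2339/2500)/(1687/2000) − 1)/(3/2) = 614/8435 ≈ 7.2792%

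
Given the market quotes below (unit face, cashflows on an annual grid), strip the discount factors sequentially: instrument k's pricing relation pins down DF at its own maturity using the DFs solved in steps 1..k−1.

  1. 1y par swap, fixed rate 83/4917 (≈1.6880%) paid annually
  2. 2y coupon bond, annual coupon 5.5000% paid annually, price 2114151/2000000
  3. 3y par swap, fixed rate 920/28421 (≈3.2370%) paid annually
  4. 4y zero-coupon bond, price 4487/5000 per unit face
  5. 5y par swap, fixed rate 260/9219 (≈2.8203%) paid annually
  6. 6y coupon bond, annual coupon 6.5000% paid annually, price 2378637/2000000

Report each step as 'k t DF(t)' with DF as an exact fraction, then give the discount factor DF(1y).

step 1 [1y] swap r/1=83/4917: DF=(1 − 83/4917·(0))/(1+83/4917) = 4917/5000 ≈ 0.983400
step 2 [2y] bond c/1=11/200: DF=(2114151/2000000 − 11/200·(0.983400))/(1+11/200) = 9507/10000 ≈ 0.950700
step 3 [3y] swap r/1=920/28421: DF=(1 − 920/28421·(0.983400+0.950700))/(1+920/28421) = 227/250 ≈ 0.908000
step 4 [4y] zero: DF = P = 4487/5000 ≈ 0.897400
step 5 [5y] swap r/1=260/9219: DF=(1 − 260/9219·(0.983400+0.950700+0.908000+0.897400))/(1+260/9219) = 87/100 ≈ 0.870000
step 6 [6y] bond c/1=13/200: DF=(2378637/2000000 − 13/200·(0.983400+0.950700+0.908000+0.897400+0.870000))/(1+13/200) = 4177/5000 ≈ 0.835400

1 1 4917/5000
2 2 9507/10000
3 3 227/250
4 4 4487/5000
5 5 87/100
6 6 4177/5000
DF(1y) = 4917/5000 ≈ 0.983400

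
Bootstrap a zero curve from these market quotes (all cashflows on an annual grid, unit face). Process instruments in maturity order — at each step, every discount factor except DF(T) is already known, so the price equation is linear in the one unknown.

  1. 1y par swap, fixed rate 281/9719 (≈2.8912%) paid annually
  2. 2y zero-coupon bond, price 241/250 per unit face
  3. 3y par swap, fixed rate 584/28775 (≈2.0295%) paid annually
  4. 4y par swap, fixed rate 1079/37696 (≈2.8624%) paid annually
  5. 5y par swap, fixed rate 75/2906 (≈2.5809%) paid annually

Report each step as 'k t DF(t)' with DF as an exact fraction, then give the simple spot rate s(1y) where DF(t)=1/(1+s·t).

step 1 [1y] swap r/1=281/9719: DF=(1 − 281/9719·(0))/(1+281/9719) = 9719/10000 ≈ 0.971900
step 2 [2y] zero: DF = P = 241/250 ≈ 0.964000
step 3 [3y] swap r/1=584/28775: DF=(1 − 584/28775·(0.971900+0.964000))/(1+584/28775) = 1177/1250 ≈ 0.941600
step 4 [4y] swap r/1=1079/37696: DF=(1 − 1079/37696·(0.971900+0.964000+0.941600))/(1+1079/37696) = 8921/10000 ≈ 0.892100
step 5 [5y] swap r/1=75/2906: DF=(1 − 75/2906·(0.971900+0.964000+0.941600+0.892100))/(1+75/2906) = 22/25 ≈ 0.880000

1 1 9719/10000
2 2 241/250
3 3 1177/1250
4 4 8921/10000
5 5 22/25
s(1y) = (1/(9719/10000) − 1)/(1) = 281/9719 ≈ 2.8912%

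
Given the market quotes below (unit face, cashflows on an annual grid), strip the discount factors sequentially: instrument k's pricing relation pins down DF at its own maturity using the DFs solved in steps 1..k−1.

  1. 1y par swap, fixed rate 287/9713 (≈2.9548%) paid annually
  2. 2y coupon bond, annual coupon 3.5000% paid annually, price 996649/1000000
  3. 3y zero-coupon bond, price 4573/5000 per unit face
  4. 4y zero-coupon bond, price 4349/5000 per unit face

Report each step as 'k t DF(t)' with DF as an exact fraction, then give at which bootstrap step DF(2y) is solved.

1 1 9713/10000
2 2 9301/10000
3 3 4573/5000
4 4 4349/5000
DF(2y) is solved at step 2

step 1 [1y] swap r/1=287/9713: DF=(1 − 287/9713·(0))/(1+287/9713) = 9713/10000 ≈ 0.971300
step 2 [2y] bond c/1=7/200: DF=(996649/1000000 − 7/200·(0.971300))/(1+7/200) = 9301/10000 ≈ 0.930100
step 3 [3y] zero: DF = P = 4573/5000 ≈ 0.914600
step 4 [4y] zero: DF = P = 4349/5000 ≈ 0.869800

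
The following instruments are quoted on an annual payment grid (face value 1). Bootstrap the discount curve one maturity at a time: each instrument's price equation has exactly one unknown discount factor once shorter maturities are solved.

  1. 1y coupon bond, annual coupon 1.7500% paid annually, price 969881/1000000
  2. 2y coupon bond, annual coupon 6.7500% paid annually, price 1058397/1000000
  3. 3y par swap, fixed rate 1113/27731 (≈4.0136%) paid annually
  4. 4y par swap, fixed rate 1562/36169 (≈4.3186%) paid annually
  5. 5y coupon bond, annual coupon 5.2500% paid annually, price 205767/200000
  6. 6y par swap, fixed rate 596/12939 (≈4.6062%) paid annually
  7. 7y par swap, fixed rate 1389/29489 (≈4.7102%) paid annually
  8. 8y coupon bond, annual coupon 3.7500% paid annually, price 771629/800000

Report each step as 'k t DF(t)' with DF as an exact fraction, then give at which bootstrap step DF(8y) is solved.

step 1 [1y] bond c/1=7/400: DF=(969881/1000000 − 7/400·(0))/(1+7/400) = 2383/2500 ≈ 0.953200
step 2 [2y] bond c/1=27/400: DF=(1058397/1000000 − 27/400·(0.953200))/(1+27/400) = 582/625 ≈ 0.931200
step 3 [3y] swap r/1=1113/27731: DF=(1 − 1113/27731·(0.953200+0.931200))/(1+1113/27731) = 8887/10000 ≈ 0.888700
step 4 [4y] swap r/1=1562/36169: DF=(1 − 1562/36169·(0.953200+0.931200+0.888700))/(1+1562/36169) = 4219/5000 ≈ 0.843800
step 5 [5y] bond c/1=21/400: DF=(205767/200000 − 21/400·(0.953200+0.931200+0.888700+0.843800))/(1+21/400) = 7971/10000 ≈ 0.797100
step 6 [6y] swap r/1=596/12939: DF=(1 − 596/12939·(0.953200+0.931200+0.888700+0.843800+0.797100))/(1+596/12939) = 476/625 ≈ 0.761600
step 7 [7y] swap r/1=1389/29489: DF=(1 − 1389/29489·(0.953200+0.931200+0.888700+0.843800+0.797100+0.761600))/(1+1389/29489) = 3611/5000 ≈ 0.722200
step 8 [8y] bond c/1=3/80: DF=(771629/800000 − 3/80·(0.953200+0.931200+0.888700+0.843800+0.797100+0.761600+0.722200))/(1+3/80) = 1433/2000 ≈ 0.716500

1 1 2383/2500
2 2 582/625
3 3 8887/10000
4 4 4219/5000
5 5 7971/10000
6 6 476/625
7 7 3611/5000
8 8 1433/2000
DF(8y) is solved at step 8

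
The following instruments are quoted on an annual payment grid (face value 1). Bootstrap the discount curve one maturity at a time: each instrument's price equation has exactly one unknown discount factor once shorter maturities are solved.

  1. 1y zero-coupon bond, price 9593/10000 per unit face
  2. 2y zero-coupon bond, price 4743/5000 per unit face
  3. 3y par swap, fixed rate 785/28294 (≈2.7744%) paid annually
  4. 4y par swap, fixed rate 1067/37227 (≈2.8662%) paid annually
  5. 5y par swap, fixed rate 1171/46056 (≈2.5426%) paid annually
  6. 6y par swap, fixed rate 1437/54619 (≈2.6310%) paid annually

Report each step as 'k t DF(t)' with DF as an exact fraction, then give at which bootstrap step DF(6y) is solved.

step 1 [1y] zero: DF = P = 9593/10000 ≈ 0.959300
step 2 [2y] zero: DF = P = 4743/5000 ≈ 0.948600
step 3 [3y] swap r/1=785/28294: DF=(1 − 785/28294·(0.959300+0.948600))/(1+785/28294) = 1843/2000 ≈ 0.921500
step 4 [4y] swap r/1=1067/37227: DF=(1 − 1067/37227·(0.959300+0.948600+0.921500))/(1+1067/37227) = 8933/10000 ≈ 0.893300
step 5 [5y] swap r/1=1171/46056: DF=(1 − 1171/46056·(0.959300+0.948600+0.921500+0.893300))/(1+1171/46056) = 8829/10000 ≈ 0.882900
step 6 [6y] swap r/1=1437/54619: DF=(1 − 1437/54619·(0.959300+0.948600+0.921500+0.893300+0.882900))/(1+1437/54619) = 8563/10000 ≈ 0.856300

1 1 9593/10000
2 2 4743/5000
3 3 1843/2000
4 4 8933/10000
5 5 8829/10000
6 6 8563/10000
DF(6y) is solved at step 6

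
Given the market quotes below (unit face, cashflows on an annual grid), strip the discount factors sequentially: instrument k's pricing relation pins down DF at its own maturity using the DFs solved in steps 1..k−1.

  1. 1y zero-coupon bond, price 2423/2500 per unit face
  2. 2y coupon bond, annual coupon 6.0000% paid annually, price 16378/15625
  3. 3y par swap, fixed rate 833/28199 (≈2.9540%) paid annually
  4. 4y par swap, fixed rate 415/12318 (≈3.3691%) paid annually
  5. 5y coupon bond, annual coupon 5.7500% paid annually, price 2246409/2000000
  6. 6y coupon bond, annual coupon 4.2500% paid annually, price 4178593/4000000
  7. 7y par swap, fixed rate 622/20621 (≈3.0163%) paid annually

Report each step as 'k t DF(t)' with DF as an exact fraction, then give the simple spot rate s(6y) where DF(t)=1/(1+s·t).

1 1 2423/2500
2 2 467/500
3 3 9167/10000
4 4 1751/2000
5 5 2153/2500
6 6 8163/10000
7 7 4067/5000
s(6y) = (1/(8163/10000) − 1)/(6) = 1837/48978 ≈ 3.7507%

step 1 [1y] zero: DF = P = 2423/2500 ≈ 0.969200
step 2 [2y] bond c/1=3/50: DF=(16378/15625 − 3/50·(0.969200))/(1+3/50) = 467/500 ≈ 0.934000
step 3 [3y] swap r/1=833/28199: DF=(1 − 833/28199·(0.969200+0.934000))/(1+833/28199) = 9167/10000 ≈ 0.916700
step 4 [4y] swap r/1=415/12318: DF=(1 − 415/12318·(0.969200+0.934000+0.916700))/(1+415/12318) = 1751/2000 ≈ 0.875500
step 5 [5y] bond c/1=23/400: DF=(2246409/2000000 − 23/400·(0.969200+0.934000+0.916700+0.875500))/(1+23/400) = 2153/2500 ≈ 0.861200
step 6 [6y] bond c/1=17/400: DF=(4178593/4000000 − 17/400·(0.969200+0.934000+0.916700+0.875500+0.861200))/(1+17/400) = 8163/10000 ≈ 0.816300
step 7 [7y] swap r/1=622/20621: DF=(1 − 622/20621·(0.969200+0.934000+0.916700+0.875500+0.861200+0.816300))/(1+622/20621) = 4067/5000 ≈ 0.813400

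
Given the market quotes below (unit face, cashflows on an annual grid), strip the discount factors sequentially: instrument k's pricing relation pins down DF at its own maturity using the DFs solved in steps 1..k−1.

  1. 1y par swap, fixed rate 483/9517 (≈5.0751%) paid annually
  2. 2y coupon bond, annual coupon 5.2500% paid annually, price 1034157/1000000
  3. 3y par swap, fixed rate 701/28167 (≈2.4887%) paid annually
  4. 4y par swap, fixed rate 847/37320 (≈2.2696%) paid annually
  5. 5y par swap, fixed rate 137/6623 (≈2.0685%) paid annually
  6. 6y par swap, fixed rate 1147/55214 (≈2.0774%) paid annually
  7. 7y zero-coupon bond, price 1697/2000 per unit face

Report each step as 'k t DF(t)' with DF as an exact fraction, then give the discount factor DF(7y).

step 1 [1y] swap r/1=483/9517: DF=(1 − 483/9517·(0))/(1+483/9517) = 9517/10000 ≈ 0.951700
step 2 [2y] bond c/1=21/400: DF=(1034157/1000000 − 21/400·(0.951700))/(1+21/400) = 9351/10000 ≈ 0.935100
step 3 [3y] swap r/1=701/28167: DF=(1 − 701/28167·(0.951700+0.935100))/(1+701/28167) = 9299/10000 ≈ 0.929900
step 4 [4y] swap r/1=847/37320: DF=(1 − 847/37320·(0.951700+0.935100+0.929900))/(1+847/37320) = 9153/10000 ≈ 0.915300
step 5 [5y] swap r/1=137/6623: DF=(1 − 137/6623·(0.951700+0.935100+0.929900+0.915300))/(1+137/6623) = 9041/10000 ≈ 0.904100
step 6 [6y] swap r/1=1147/55214: DF=(1 − 1147/55214·(0.951700+0.935100+0.929900+0.915300+0.904100))/(1+1147/55214) = 8853/10000 ≈ 0.885300
step 7 [7y] zero: DF = P = 1697/2000 ≈ 0.848500

1 1 9517/10000
2 2 9351/10000
3 3 9299/10000
4 4 9153/10000
5 5 9041/10000
6 6 8853/10000
7 7 1697/2000
DF(7y) = 1697/2000 ≈ 0.848500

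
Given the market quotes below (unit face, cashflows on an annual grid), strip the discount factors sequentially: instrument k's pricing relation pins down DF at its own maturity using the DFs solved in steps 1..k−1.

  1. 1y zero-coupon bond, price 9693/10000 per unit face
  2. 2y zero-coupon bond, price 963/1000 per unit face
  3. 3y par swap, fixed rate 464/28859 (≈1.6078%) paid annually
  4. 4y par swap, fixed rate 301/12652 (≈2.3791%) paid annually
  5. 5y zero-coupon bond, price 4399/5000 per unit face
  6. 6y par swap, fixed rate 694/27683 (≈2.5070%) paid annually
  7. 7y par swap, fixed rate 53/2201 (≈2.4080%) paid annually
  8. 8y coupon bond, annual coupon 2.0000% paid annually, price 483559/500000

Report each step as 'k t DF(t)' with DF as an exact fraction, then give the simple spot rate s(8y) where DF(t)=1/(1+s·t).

step 1 [1y] zero: DF = P = 9693/10000 ≈ 0.969300
step 2 [2y] zero: DF = P = 963/1000 ≈ 0.963000
step 3 [3y] swap r/1=464/28859: DF=(1 − 464/28859·(0.969300+0.963000))/(1+464/28859) = 596/625 ≈ 0.953600
step 4 [4y] swap r/1=301/12652: DF=(1 − 301/12652·(0.969300+0.963000+0.953600))/(1+301/12652) = 9097/10000 ≈ 0.909700
step 5 [5y] zero: DF = P = 4399/5000 ≈ 0.879800
step 6 [6y] swap r/1=694/27683: DF=(1 − 694/27683·(0.969300+0.963000+0.953600+0.909700+0.879800))/(1+694/27683) = 2153/2500 ≈ 0.861200
step 7 [7y] swap r/1=53/2201: DF=(1 − 53/2201·(0.969300+0.963000+0.953600+0.909700+0.879800+0.861200))/(1+53/2201) = 8463/10000 ≈ 0.846300
step 8 [8y] bond c/1=1/50: DF=(483559/500000 − 1/50·(0.969300+0.963000+0.953600+0.909700+0.879800+0.861200+0.846300))/(1+1/50) = 823/1000 ≈ 0.823000

1 1 9693/10000
2 2 963/1000
3 3 596/625
4 4 9097/10000
5 5 4399/5000
6 6 2153/2500
7 7 8463/10000
8 8 823/1000
s(8y) = (1/(823/1000) − 1)/(8) = 177/6584 ≈ 2.6883%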